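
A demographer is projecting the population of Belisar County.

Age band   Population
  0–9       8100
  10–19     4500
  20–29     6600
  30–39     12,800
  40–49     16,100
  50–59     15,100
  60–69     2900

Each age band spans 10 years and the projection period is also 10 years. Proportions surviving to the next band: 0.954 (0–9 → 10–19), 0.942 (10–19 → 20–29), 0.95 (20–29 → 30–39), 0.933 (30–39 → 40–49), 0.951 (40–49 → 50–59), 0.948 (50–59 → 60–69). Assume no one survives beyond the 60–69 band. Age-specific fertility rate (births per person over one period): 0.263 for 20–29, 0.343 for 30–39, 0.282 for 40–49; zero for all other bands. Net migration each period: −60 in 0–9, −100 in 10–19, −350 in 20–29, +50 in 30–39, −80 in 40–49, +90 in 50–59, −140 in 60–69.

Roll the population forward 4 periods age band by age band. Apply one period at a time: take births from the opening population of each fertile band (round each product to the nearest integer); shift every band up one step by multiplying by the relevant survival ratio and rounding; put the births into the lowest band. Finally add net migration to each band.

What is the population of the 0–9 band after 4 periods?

— Period 1 —
Births: 6600 × 0.263 = 1736 ; 12800 × 0.343 = 4390 ; 16100 × 0.282 = 4540 — total 10666
10–19: 8100 × 0.954 = 7727
20–29: 4500 × 0.942 = 4239
30–39: 6600 × 0.95 = 6270
40–49: 12800 × 0.933 = 11942
50–59: 16100 × 0.951 = 15311
60–69: 15100 × 0.948 = 14315
Net migration: 0–9 − 60 → 10606; 10–19 − 100 → 7627; 20–29 − 350 → 3889; 30–39 + 50 → 6320; 40–49 − 80 → 11862; 50–59 + 90 → 15401; 60–69 − 140 → 14175
End of period: [10606, 7627, 3889, 6320, 11862, 15401, 14175]
— Period 2 —
Births: 3889 × 0.263 = 1023 ; 6320 × 0.343 = 2168 ; 11862 × 0.282 = 3345 — total 6536
10–19: 10606 × 0.954 = 10118
20–29: 7627 × 0.942 = 7185
30–39: 3889 × 0.95 = 3695
40–49: 6320 × 0.933 = 5897
50–59: 11862 × 0.951 = 11281
60–69: 15401 × 0.948 = 14600
Net migration: 0–9 − 60 → 6476; 10–19 − 100 → 10018; 20–29 − 350 → 6835; 30–39 + 50 → 3745; 40–49 − 80 → 5817; 50–59 + 90 → 11371; 60–69 − 140 → 14460
End of period: [6476, 10018, 6835, 3745, 5817, 11371, 14460]
— Period 3 —
Births: 6835 × 0.263 = 1798 ; 3745 × 0.343 = 1285 ; 5817 × 0.282 = 1640 — total 4723
10–19: 6476 × 0.954 = 6178
20–29: 10018 × 0.942 = 9437
30–39: 6835 × 0.95 = 6493
40–49: 3745 × 0.933 = 3494
50–59: 5817 × 0.951 = 5532
60–69: 11371 × 0.948 = 10780
Net migration: 0–9 − 60 → 4663; 10–19 − 100 → 6078; 20–29 − 350 → 9087; 30–39 + 50 → 6543; 40–49 − 80 → 3414; 50–59 + 90 → 5622; 60–69 − 140 → 10640
End of period: [4663, 6078, 9087, 6543, 3414, 5622, 10640]
— Period 4 —
Births: 9087 × 0.263 = 2390 ; 6543 × 0.343 = 2244 ; 3414 × 0.282 = 963 — total 5597
10–19: 4663 × 0.954 = 4449
20–29: 6078 × 0.942 = 5725
30–39: 9087 × 0.95 = 8633
40–49: 6543 × 0.933 = 6105
50–59: 3414 × 0.951 = 3247
60–69: 5622 × 0.948 = 5330
Net migration: 0–9 − 60 → 5537; 10–19 − 100 → 4349; 20–29 − 350 → 5375; 30–39 + 50 → 8683; 40–49 − 80 → 6025; 50–59 + 90 → 3337; 60–69 − 140 → 5190
End of period: [5537, 4349, 5375, 8683, 6025, 3337, 5190]

5537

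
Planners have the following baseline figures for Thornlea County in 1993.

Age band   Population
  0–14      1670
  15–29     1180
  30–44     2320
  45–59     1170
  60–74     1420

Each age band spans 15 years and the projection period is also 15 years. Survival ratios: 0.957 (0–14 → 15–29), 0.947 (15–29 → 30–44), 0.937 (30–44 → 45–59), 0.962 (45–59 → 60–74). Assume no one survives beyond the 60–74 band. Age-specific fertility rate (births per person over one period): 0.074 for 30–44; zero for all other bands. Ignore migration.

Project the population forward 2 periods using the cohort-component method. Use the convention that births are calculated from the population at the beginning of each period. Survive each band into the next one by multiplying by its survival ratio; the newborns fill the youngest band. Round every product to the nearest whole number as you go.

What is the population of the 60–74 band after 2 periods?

[period 1]
Births: 2320 × 0.074 = 172
15–29: 1670 × 0.957 = 1598
30–44: 1180 × 0.947 = 1117
45–59: 2320 × 0.937 = 2174
60–74: 1170 × 0.962 = 1126
Population now: 0–14=172, 15–29=1598, 30–44=1117, 45–59=2174, 60–74=1126
[period 2]
Births: 1117 × 0.074 = 83
15–29: 172 × 0.957 = 165
30–44: 1598 × 0.947 = 1513
45–59: 1117 × 0.937 = 1047
60–74: 2174 × 0.962 = 2091
Population now: 0–14=83, 15–29=165, 30–44=1513, 45–59=1047, 60–74=2091

2091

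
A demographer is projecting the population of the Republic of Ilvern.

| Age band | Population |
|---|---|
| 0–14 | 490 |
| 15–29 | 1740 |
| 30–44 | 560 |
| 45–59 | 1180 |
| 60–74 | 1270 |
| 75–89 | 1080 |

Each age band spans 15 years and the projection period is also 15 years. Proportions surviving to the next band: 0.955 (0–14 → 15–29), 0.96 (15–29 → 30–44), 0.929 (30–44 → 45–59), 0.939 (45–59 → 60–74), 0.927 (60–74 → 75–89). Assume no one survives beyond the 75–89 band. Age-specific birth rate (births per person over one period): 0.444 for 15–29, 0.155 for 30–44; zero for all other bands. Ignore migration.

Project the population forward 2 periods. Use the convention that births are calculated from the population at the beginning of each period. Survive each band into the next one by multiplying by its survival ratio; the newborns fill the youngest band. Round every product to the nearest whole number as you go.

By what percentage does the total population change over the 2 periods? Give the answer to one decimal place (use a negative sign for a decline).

-24.0

Numbering the groups 1..6 from youngest to oldest:
Period 1:
Births: 1740 * 0.444 = 773 ; 560 * 0.155 = 87 → total 860
Group 2: 490 * 0.955 = 468
Group 3: 1740 * 0.96 = 1670
Group 4: 560 * 0.929 = 520
Group 5: 1180 * 0.939 = 1108
Group 6: 1270 * 0.927 = 1177
→ [860, 468, 1670, 520, 1108, 1177]
Period 2:
Births: 468 * 0.444 = 208 ; 1670 * 0.155 = 259 → total 467
Group 2: 860 * 0.955 = 821
Group 3: 468 * 0.96 = 449
Group 4: 1670 * 0.929 = 1551
Group 5: 520 * 0.939 = 488
Group 6: 1108 * 0.927 = 1027
→ [467, 821, 449, 1551, 488, 1027]
Total: 6320 → 4803; change = -1517; percentage change = -24.0%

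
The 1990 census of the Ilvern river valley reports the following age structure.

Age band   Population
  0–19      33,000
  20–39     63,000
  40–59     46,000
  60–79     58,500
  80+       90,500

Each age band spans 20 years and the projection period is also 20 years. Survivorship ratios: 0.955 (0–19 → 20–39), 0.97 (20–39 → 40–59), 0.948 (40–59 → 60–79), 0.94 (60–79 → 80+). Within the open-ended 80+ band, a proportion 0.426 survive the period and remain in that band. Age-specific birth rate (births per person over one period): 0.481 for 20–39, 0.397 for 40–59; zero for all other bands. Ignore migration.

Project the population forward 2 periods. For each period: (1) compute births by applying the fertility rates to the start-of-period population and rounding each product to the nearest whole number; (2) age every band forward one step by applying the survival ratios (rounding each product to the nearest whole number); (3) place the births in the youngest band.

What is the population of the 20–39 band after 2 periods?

Let group 1 be 0–19 through group 5 = 80+.
Period 1:
Births: 63000 × 0.481 = 30303 ; 46000 × 0.397 = 18262 ⇒ total 48565
Group 2: 33000 × 0.955 = 31515
Group 3: 63000 × 0.97 = 61110
Group 4: 46000 × 0.948 = 43608
Group 5: 58500 × 0.94 + 90500 × 0.426 = 54990 + 38553 = 93543
Population now: 0–19=48565, 20–39=31515, 40–59=61110, 60–79=43608, 80+=93543
Period 2:
Births: 31515 × 0.481 = 15159 ; 61110 × 0.397 = 24261 ⇒ total 39420
Group 2: 48565 × 0.955 = 46380
Group 3: 31515 × 0.97 = 30570
Group 4: 61110 × 0.948 = 57932
Group 5: 43608 × 0.94 + 93543 × 0.426 = 40992 + 39849 = 80841
Population now: 0–19=39420, 20–39=46380, 40–59=30570, 60–79=57932, 80+=80841

46380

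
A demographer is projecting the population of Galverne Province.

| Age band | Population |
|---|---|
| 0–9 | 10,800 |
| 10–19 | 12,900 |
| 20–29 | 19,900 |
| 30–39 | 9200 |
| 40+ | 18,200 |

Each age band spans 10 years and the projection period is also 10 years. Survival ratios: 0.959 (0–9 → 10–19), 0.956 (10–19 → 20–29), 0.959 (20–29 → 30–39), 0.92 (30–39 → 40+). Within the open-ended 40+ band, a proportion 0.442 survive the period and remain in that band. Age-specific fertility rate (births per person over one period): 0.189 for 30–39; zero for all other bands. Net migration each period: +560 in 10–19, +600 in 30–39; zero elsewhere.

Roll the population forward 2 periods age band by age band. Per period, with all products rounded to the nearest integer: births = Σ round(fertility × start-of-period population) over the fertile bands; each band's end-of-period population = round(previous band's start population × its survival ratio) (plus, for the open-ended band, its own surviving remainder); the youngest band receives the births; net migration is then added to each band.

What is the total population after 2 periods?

— Period 1 —
Births: 9200 × 0.189 = 1739
10–19: 10800 × 0.959 = 10357
20–29: 12900 × 0.956 = 12332
30–39: 19900 × 0.959 = 19084
40+: 9200 × 0.92 + 18200 × 0.442 = 8464 + 8044 = 16508
Net migration: 10–19 + 560 → 10917; 30–39 + 600 → 19684
End of period: [1739, 10917, 12332, 19684, 16508]
— Period 2 —
Births: 19684 × 0.189 = 3720
10–19: 1739 × 0.959 = 1668
20–29: 10917 × 0.956 = 10437
30–39: 12332 × 0.959 = 11826
40+: 19684 × 0.92 + 16508 × 0.442 = 18109 + 7297 = 25406
Net migration: 10–19 + 560 → 2228; 30–39 + 600 → 12426
End of period: [3720, 2228, 10437, 12426, 25406]
Total after period 2: 3720 + 2228 + 10437 + 12426 + 25406 = 54217

54217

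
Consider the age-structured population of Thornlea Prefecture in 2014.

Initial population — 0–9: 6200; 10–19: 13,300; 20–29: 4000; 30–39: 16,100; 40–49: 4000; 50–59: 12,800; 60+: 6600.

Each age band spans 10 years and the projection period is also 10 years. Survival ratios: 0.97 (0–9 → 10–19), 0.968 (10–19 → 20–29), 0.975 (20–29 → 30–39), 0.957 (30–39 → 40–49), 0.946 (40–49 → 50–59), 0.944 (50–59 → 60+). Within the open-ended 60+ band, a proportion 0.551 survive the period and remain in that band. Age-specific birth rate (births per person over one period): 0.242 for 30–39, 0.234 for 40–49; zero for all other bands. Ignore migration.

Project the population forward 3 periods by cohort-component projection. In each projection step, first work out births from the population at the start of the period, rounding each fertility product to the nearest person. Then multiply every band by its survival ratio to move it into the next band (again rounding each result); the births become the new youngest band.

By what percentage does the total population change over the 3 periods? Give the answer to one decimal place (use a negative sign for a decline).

-13.4

After projecting period 1:
Births: 16100 × 0.242 = 3896 ; 4000 × 0.234 = 936 → total 4832
10–19: 6200 × 0.97 = 6014
20–29: 13300 × 0.968 = 12874
30–39: 4000 × 0.975 = 3900
40–49: 16100 × 0.957 = 15408
50–59: 4000 × 0.946 = 3784
60+: 12800 × 0.944 + 6600 × 0.551 = 12083 + 3637 = 15720
Population now: 0–9=4832, 10–19=6014, 20–29=12874, 30–39=3900, 40–49=15408, 50–59=3784, 60+=15720
After projecting period 2:
Births: 3900 × 0.242 = 944 ; 15408 × 0.234 = 3605 → total 4549
10–19: 4832 × 0.97 = 4687
20–29: 6014 × 0.968 = 5822
30–39: 12874 × 0.975 = 12552
40–49: 3900 × 0.957 = 3732
50–59: 15408 × 0.946 = 14576
60+: 3784 × 0.944 + 15720 × 0.551 = 3572 + 8662 = 12234
Population now: 0–9=4549, 10–19=4687, 20–29=5822, 30–39=12552, 40–49=3732, 50–59=14576, 60+=12234
After projecting period 3:
Births: 12552 × 0.242 = 3038 ; 3732 × 0.234 = 873 → total 3911
10–19: 4549 × 0.97 = 4413
20–29: 4687 × 0.968 = 4537
30–39: 5822 × 0.975 = 5676
40–49: 12552 × 0.957 = 12012
50–59: 3732 × 0.946 = 3530
60+: 14576 × 0.944 + 12234 × 0.551 = 13760 + 6741 = 20501
Population now: 0–9=3911, 10–19=4413, 20–29=4537, 30–39=5676, 40–49=12012, 50–59=3530, 60+=20501
Total: 63000 → 54580; change = -8420; percentage change = -13.4%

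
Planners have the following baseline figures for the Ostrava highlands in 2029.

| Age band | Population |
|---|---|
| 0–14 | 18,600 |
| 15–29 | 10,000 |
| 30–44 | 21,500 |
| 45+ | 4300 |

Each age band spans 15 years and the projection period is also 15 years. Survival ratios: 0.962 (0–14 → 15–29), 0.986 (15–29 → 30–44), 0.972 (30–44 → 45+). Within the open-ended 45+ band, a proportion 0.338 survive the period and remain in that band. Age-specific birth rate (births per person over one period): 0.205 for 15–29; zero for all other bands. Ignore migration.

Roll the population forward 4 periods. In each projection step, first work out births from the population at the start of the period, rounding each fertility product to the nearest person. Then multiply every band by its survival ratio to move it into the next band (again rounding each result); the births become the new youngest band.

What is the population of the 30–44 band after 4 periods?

Numbering the groups 1..4 from youngest to oldest:
Period 1:
Births: 10000 * 0.205 = 2050
Group 2: 18600 * 0.962 = 17893
Group 3: 10000 * 0.986 = 9860
Group 4: 21500 * 0.972 + 4300 * 0.338 = 20898 + 1453 = 22351
Population now: 0–14=2050, 15–29=17893, 30–44=9860, 45+=22351
Period 2:
Births: 17893 * 0.205 = 3668
Group 2: 2050 * 0.962 = 1972
Group 3: 17893 * 0.986 = 17642
Group 4: 9860 * 0.972 + 22351 * 0.338 = 9584 + 7555 = 17139
Population now: 0–14=3668, 15–29=1972, 30–44=17642, 45+=17139
Period 3:
Births: 1972 * 0.205 = 404
Group 2: 3668 * 0.962 = 3529
Group 3: 1972 * 0.986 = 1944
Group 4: 17642 * 0.972 + 17139 * 0.338 = 17148 + 5793 = 22941
Population now: 0–14=404, 15–29=3529, 30–44=1944, 45+=22941
Period 4:
Births: 3529 * 0.205 = 723
Group 2: 404 * 0.962 = 389
Group 3: 3529 * 0.986 = 3480
Group 4: 1944 * 0.972 + 22941 * 0.338 = 1890 + 7754 = 9644
Population now: 0–14=723, 15–29=389, 30–44=3480, 45+=9644

3480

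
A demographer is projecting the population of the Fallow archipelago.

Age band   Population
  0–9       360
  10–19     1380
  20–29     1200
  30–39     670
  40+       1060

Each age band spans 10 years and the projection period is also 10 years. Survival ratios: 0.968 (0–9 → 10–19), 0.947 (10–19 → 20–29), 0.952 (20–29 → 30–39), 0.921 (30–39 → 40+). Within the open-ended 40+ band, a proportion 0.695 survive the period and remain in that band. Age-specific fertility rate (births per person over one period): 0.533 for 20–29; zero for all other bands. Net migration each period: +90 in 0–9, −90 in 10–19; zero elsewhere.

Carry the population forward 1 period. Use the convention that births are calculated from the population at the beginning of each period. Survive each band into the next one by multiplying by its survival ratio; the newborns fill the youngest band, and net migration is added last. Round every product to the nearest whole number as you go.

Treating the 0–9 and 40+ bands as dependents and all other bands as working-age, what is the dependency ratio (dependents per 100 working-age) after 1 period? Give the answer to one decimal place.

77.0

Let band 1 be 0–9 through band 5 = 40+.
— Period 1 —
Births: 1200 * 0.533 = 640
Band 2: 360 * 0.968 = 348
Band 3: 1380 * 0.947 = 1307
Band 4: 1200 * 0.952 = 1142
Band 5: 670 * 0.921 + 1060 * 0.695 = 617 + 737 = 1354
Net migration: Band 1 + 90 → 730; Band 2 − 90 → 258
End of period: [730, 258, 1307, 1142, 1354]
Dependents (band 0–9 + band 40+) = 730 + 1354 = 2084; working-age = 2707; ratio = 2084/2707 × 100 = 77.0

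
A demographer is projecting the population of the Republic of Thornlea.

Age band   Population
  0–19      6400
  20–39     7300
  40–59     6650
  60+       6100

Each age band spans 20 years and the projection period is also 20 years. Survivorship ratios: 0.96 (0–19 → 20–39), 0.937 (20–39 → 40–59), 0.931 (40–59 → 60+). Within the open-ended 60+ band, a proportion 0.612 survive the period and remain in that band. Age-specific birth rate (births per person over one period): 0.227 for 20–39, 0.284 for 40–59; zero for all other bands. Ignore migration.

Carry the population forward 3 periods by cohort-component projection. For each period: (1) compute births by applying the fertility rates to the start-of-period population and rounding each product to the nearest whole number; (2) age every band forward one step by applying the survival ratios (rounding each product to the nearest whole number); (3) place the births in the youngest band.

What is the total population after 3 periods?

21776

— Period 1 —
Births: 7300 × 0.227 = 1657 ; 6650 × 0.284 = 1889 → total 3546
20–39: 6400 × 0.96 = 6144
40–59: 7300 × 0.937 = 6840
60+: 6650 × 0.931 + 6100 × 0.612 = 6191 + 3733 = 9924
Giving 3546 / 6144 / 6840 / 9924.
— Period 2 —
Births: 6144 × 0.227 = 1395 ; 6840 × 0.284 = 1943 → total 3338
20–39: 3546 × 0.96 = 3404
40–59: 6144 × 0.937 = 5757
60+: 6840 × 0.931 + 9924 × 0.612 = 6368 + 6073 = 12441
Giving 3338 / 3404 / 5757 / 12441.
— Period 3 —
Births: 3404 × 0.227 = 773 ; 5757 × 0.284 = 1635 → total 2408
20–39: 3338 × 0.96 = 3204
40–59: 3404 × 0.937 = 3190
60+: 5757 × 0.931 + 12441 × 0.612 = 5360 + 7614 = 12974
Giving 2408 / 3204 / 3190 / 12974.
Total after period 3: 2408 + 3204 + 3190 + 12974 = 21776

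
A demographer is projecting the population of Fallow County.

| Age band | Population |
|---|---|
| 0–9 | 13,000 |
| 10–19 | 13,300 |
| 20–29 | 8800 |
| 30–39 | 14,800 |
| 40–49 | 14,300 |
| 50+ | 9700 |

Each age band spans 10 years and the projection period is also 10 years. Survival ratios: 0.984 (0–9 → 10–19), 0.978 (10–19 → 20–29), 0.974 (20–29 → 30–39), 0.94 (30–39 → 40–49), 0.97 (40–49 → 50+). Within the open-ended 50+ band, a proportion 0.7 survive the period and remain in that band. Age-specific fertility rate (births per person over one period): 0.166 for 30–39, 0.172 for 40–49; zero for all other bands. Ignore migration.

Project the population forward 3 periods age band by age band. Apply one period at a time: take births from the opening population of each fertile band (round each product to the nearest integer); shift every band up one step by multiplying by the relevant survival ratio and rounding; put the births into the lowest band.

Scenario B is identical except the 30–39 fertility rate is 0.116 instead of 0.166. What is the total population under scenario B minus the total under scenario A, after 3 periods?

After projecting period 1:
Births: 14800 × 0.166 = 2457, 14300 × 0.172 = 2460 ⇒ total 4917
10–19: 13000 × 0.984 = 12792
20–29: 13300 × 0.978 = 13007
30–39: 8800 × 0.974 = 8571
40–49: 14800 × 0.94 = 13912
50+: 14300 × 0.97 + 9700 × 0.7 = 13871 + 6790 = 20661
Population now: 0–9=4917, 10–19=12792, 20–29=13007, 30–39=8571, 40–49=13912, 50+=20661
After projecting period 2:
Births: 8571 × 0.166 = 1423, 13912 × 0.172 = 2393 ⇒ total 3816
10–19: 4917 × 0.984 = 4838
20–29: 12792 × 0.978 = 12511
30–39: 13007 × 0.974 = 12669
40–49: 8571 × 0.94 = 8057
50+: 13912 × 0.97 + 20661 × 0.7 = 13495 + 14463 = 27958
Population now: 0–9=3816, 10–19=4838, 20–29=12511, 30–39=12669, 40–49=8057, 50+=27958
After projecting period 3:
Births: 12669 × 0.166 = 2103, 8057 × 0.172 = 1386 ⇒ total 3489
10–19: 3816 × 0.984 = 3755
20–29: 4838 × 0.978 = 4732
30–39: 12511 × 0.974 = 12186
40–49: 12669 × 0.94 = 11909
50+: 8057 × 0.97 + 27958 × 0.7 = 7815 + 19571 = 27386
Population now: 0–9=3489, 10–19=3755, 20–29=4732, 30–39=12186, 40–49=11909, 50+=27386
Scenario A total after 3 periods: 63457
Scenario B projection —
After projecting period 1:
Births: 14800 × 0.116 = 1717, 14300 × 0.172 = 2460 ⇒ total 4177
10–19: 13000 × 0.984 = 12792
20–29: 13300 × 0.978 = 13007
30–39: 8800 × 0.974 = 8571
40–49: 14800 × 0.94 = 13912
50+: 14300 × 0.97 + 9700 × 0.7 = 13871 + 6790 = 20661
Population now: 0–9=4177, 10–19=12792, 20–29=13007, 30–39=8571, 40–49=13912, 50+=20661
After projecting period 2:
Births: 8571 × 0.116 = 994, 13912 × 0.172 = 2393 ⇒ total 3387
10–19: 4177 × 0.984 = 4110
20–29: 12792 × 0.978 = 12511
30–39: 13007 × 0.974 = 12669
40–49: 8571 × 0.94 = 8057
50+: 13912 × 0.97 + 20661 × 0.7 = 13495 + 14463 = 27958
Population now: 0–9=3387, 10–19=4110, 20–29=12511, 30–39=12669, 40–49=8057, 50+=27958
After projecting period 3:
Births: 12669 × 0.116 = 1470, 8057 × 0.172 = 1386 ⇒ total 2856
10–19: 3387 × 0.984 = 3333
20–29: 4110 × 0.978 = 4020
30–39: 12511 × 0.974 = 12186
40–49: 12669 × 0.94 = 11909
50+: 8057 × 0.97 + 27958 × 0.7 = 7815 + 19571 = 27386
Population now: 0–9=2856, 10–19=3333, 20–29=4020, 30–39=12186, 40–49=11909, 50+=27386
Scenario B total after 3 periods: 61690
Difference B − A = 61690 − 63457 = -1767

-1767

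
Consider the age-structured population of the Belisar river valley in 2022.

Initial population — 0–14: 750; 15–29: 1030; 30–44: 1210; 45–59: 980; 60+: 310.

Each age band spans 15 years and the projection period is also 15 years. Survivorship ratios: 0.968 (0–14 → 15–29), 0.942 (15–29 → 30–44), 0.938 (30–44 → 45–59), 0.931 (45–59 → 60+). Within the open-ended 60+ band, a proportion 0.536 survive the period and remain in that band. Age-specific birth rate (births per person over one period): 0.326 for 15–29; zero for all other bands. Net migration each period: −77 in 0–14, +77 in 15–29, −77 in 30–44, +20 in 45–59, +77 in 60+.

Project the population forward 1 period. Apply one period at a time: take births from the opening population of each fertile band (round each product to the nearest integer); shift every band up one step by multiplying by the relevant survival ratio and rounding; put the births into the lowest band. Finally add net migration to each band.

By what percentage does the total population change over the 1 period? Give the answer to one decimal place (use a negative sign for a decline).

Period 1:
Births: 1030 × 0.326 = 336
15–29: 750 × 0.968 = 726
30–44: 1030 × 0.942 = 970
45–59: 1210 × 0.938 = 1135
60+: 980 × 0.931 + 310 × 0.536 = 912 + 166 = 1078
Net migration: 0–14 − 77 → 259; 15–29 + 77 → 803; 30–44 − 77 → 893; 45–59 + 20 → 1155; 60+ + 77 → 1155
Giving 259 / 803 / 893 / 1155 / 1155.
Total: 4280 → 4265; change = -15; percentage change = -0.4%

-0.4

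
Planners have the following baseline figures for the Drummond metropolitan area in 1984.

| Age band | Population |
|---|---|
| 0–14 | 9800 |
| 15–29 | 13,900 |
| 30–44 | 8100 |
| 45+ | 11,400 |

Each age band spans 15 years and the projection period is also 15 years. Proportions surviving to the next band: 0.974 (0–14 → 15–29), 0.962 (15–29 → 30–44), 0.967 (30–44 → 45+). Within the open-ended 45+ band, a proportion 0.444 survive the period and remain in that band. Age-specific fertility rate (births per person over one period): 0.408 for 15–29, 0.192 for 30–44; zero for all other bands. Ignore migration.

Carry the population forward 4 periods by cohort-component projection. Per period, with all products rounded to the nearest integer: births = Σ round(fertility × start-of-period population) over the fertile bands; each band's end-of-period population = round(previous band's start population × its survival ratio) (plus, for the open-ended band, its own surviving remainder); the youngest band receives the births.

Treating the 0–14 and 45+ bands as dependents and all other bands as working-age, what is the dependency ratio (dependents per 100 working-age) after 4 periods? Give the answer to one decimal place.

170.7

Call the bands 1 to 4, youngest first.
Period 1.
Births: 13900 × 0.408 = 5671, 8100 × 0.192 = 1555 → total 7226
Band 2: 9800 × 0.974 = 9545
Band 3: 13900 × 0.962 = 13372
Band 4: 8100 × 0.967 + 11400 × 0.444 = 7833 + 5062 = 12895
Population now: 0–14=7226, 15–29=9545, 30–44=13372, 45+=12895
Period 2.
Births: 9545 × 0.408 = 3894, 13372 × 0.192 = 2567 → total 6461
Band 2: 7226 × 0.974 = 7038
Band 3: 9545 × 0.962 = 9182
Band 4: 13372 × 0.967 + 12895 × 0.444 = 12931 + 5725 = 18656
Population now: 0–14=6461, 15–29=7038, 30–44=9182, 45+=18656
Period 3.
Births: 7038 × 0.408 = 2872, 9182 × 0.192 = 1763 → total 4635
Band 2: 6461 × 0.974 = 6293
Band 3: 7038 × 0.962 = 6771
Band 4: 9182 × 0.967 + 18656 × 0.444 = 8879 + 8283 = 17162
Population now: 0–14=4635, 15–29=6293, 30–44=6771, 45+=17162
Period 4.
Births: 6293 × 0.408 = 2568, 6771 × 0.192 = 1300 → total 3868
Band 2: 4635 × 0.974 = 4514
Band 3: 6293 × 0.962 = 6054
Band 4: 6771 × 0.967 + 17162 × 0.444 = 6548 + 7620 = 14168
Population now: 0–14=3868, 15–29=4514, 30–44=6054, 45+=14168
Dependents (band 0–14 + band 45+) = 3868 + 14168 = 18036; working-age = 10568; ratio = 18036/10568 × 100 = 170.7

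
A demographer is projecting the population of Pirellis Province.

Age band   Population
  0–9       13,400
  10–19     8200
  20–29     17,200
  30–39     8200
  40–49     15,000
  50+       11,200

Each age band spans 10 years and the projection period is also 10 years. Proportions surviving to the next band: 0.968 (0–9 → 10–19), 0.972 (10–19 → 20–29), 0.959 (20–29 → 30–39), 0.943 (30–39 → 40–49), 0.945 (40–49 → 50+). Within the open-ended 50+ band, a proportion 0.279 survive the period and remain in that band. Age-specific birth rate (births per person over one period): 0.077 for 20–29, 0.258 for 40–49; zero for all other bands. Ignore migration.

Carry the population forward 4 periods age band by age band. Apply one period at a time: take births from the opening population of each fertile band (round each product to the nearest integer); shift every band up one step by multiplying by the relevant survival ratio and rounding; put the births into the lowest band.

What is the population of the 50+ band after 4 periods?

Period 1.
Births: 17200 × 0.077 = 1324 ; 15000 × 0.258 = 3870 → 5194
10–19: 13400 × 0.968 = 12971
20–29: 8200 × 0.972 = 7970
30–39: 17200 × 0.959 = 16495
40–49: 8200 × 0.943 = 7733
50+: 15000 × 0.945 + 11200 × 0.279 = 14175 + 3125 = 17300
→ [5194, 12971, 7970, 16495, 7733, 17300]
Period 2.
Births: 7970 × 0.077 = 614 ; 7733 × 0.258 = 1995 → 2609
10–19: 5194 × 0.968 = 5028
20–29: 12971 × 0.972 = 12608
30–39: 7970 × 0.959 = 7643
40–49: 16495 × 0.943 = 15555
50+: 7733 × 0.945 + 17300 × 0.279 = 7308 + 4827 = 12135
→ [2609, 5028, 12608, 7643, 15555, 12135]
Period 3.
Births: 12608 × 0.077 = 971 ; 15555 × 0.258 = 4013 → 4984
10–19: 2609 × 0.968 = 2526
20–29: 5028 × 0.972 = 4887
30–39: 12608 × 0.959 = 12091
40–49: 7643 × 0.943 = 7207
50+: 15555 × 0.945 + 12135 × 0.279 = 14699 + 3386 = 18085
→ [4984, 2526, 4887, 12091, 7207, 18085]
Period 4.
Births: 4887 × 0.077 = 376 ; 7207 × 0.258 = 1859 → 2235
10–19: 4984 × 0.968 = 4825
20–29: 2526 × 0.972 = 2455
30–39: 4887 × 0.959 = 4687
40–49: 12091 × 0.943 = 11402
50+: 7207 × 0.945 + 18085 × 0.279 = 6811 + 5046 = 11857
→ [2235, 4825, 2455, 4687, 11402, 11857]

11857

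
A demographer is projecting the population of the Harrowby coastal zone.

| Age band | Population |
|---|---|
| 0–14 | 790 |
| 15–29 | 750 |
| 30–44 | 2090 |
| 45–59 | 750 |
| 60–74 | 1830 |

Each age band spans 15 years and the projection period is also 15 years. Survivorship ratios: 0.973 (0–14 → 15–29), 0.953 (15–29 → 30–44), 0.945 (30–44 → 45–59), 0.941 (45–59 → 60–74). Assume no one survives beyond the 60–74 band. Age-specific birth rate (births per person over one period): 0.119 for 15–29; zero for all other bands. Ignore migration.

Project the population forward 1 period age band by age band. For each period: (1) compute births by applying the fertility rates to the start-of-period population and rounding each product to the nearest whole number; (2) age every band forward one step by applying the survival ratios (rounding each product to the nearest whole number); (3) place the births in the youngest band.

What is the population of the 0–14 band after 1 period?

89

— Period 1 —
Births: 750 × 0.119 = 89
15–29: 790 × 0.973 = 769
30–44: 750 × 0.953 = 715
45–59: 2090 × 0.945 = 1975
60–74: 750 × 0.941 = 706
Population now: 0–14=89, 15–29=769, 30–44=715, 45–59=1975, 60–74=706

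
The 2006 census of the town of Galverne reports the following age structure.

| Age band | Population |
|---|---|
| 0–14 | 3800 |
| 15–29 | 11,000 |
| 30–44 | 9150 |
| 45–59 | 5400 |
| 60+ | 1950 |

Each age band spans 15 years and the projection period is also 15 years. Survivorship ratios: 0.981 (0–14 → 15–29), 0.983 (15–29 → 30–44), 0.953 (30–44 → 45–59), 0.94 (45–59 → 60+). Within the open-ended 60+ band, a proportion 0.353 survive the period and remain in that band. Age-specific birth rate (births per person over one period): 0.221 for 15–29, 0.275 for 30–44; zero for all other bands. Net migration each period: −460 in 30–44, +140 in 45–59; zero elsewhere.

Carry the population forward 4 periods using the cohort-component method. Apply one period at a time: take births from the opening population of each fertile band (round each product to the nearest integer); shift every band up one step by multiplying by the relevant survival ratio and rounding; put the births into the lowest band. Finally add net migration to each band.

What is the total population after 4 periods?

Let band 1 be 0–14 through band 5 = 60+.
— Period 1 —
Births: 11000 × 0.221 = 2431 ; 9150 × 0.275 = 2516 — total 4947
Band 2: 3800 × 0.981 = 3728
Band 3: 11000 × 0.983 = 10813
Band 4: 9150 × 0.953 = 8720
Band 5: 5400 × 0.94 + 1950 × 0.353 = 5076 + 688 = 5764
Net migration: Band 3 − 460 → 10353; Band 4 + 140 → 8860
Giving 4947 / 3728 / 10353 / 8860 / 5764.
— Period 2 —
Births: 3728 × 0.221 = 824 ; 10353 × 0.275 = 2847 — total 3671
Band 2: 4947 × 0.981 = 4853
Band 3: 3728 × 0.983 = 3665
Band 4: 10353 × 0.953 = 9866
Band 5: 8860 × 0.94 + 5764 × 0.353 = 8328 + 2035 = 10363
Net migration: Band 3 − 460 → 3205; Band 4 + 140 → 10006
Giving 3671 / 4853 / 3205 / 10006 / 10363.
— Period 3 —
Births: 4853 × 0.221 = 1073 ; 3205 × 0.275 = 881 — total 1954
Band 2: 3671 × 0.981 = 3601
Band 3: 4853 × 0.983 = 4770
Band 4: 3205 × 0.953 = 3054
Band 5: 10006 × 0.94 + 10363 × 0.353 = 9406 + 3658 = 13064
Net migration: Band 3 − 460 → 4310; Band 4 + 140 → 3194
Giving 1954 / 3601 / 4310 / 3194 / 13064.
— Period 4 —
Births: 3601 × 0.221 = 796 ; 4310 × 0.275 = 1185 — total 1981
Band 2: 1954 × 0.981 = 1917
Band 3: 3601 × 0.983 = 3540
Band 4: 4310 × 0.953 = 4107
Band 5: 3194 × 0.94 + 13064 × 0.353 = 3002 + 4612 = 7614
Net migration: Band 3 − 460 → 3080; Band 4 + 140 → 4247
Giving 1981 / 1917 / 3080 / 4247 / 7614.
Total after period 4: 1981 + 1917 + 3080 + 4247 + 7614 = 18839

18839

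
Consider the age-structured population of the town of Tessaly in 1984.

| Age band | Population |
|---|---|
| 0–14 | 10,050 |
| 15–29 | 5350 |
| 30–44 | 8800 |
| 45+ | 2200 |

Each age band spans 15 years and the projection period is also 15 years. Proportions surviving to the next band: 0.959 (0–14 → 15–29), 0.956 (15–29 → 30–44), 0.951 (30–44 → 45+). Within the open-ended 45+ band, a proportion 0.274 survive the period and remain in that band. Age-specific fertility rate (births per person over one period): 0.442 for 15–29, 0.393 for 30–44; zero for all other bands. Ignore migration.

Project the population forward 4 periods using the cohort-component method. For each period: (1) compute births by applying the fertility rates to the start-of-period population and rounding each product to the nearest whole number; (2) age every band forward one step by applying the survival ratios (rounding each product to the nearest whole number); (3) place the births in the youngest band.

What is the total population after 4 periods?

Let group 1 be 0–14 through group 4 = 45+.
Period 1:
Births: 5350 × 0.442 = 2365 ; 8800 × 0.393 = 3458 → total 5823
Group 2: 10050 × 0.959 = 9638
Group 3: 5350 × 0.956 = 5115
Group 4: 8800 × 0.951 + 2200 × 0.274 = 8369 + 603 = 8972
Population now: 0–14=5823, 15–29=9638, 30–44=5115, 45+=8972
Period 2:
Births: 9638 × 0.442 = 4260 ; 5115 × 0.393 = 2010 → total 6270
Group 2: 5823 × 0.959 = 5584
Group 3: 9638 × 0.956 = 9214
Group 4: 5115 × 0.951 + 8972 × 0.274 = 4864 + 2458 = 7322
Population now: 0–14=6270, 15–29=5584, 30–44=9214, 45+=7322
Period 3:
Births: 5584 × 0.442 = 2468 ; 9214 × 0.393 = 3621 → total 6089
Group 2: 6270 × 0.959 = 6013
Group 3: 5584 × 0.956 = 5338
Group 4: 9214 × 0.951 + 7322 × 0.274 = 8763 + 2006 = 10769
Population now: 0–14=6089, 15–29=6013, 30–44=5338, 45+=10769
Period 4:
Births: 6013 × 0.442 = 2658 ; 5338 × 0.393 = 2098 → total 4756
Group 2: 6089 × 0.959 = 5839
Group 3: 6013 × 0.956 = 5748
Group 4: 5338 × 0.951 + 10769 × 0.274 = 5076 + 2951 = 8027
Population now: 0–14=4756, 15–29=5839, 30–44=5748, 45+=8027
Total after period 4: 4756 + 5839 + 5748 + 8027 = 24370

24370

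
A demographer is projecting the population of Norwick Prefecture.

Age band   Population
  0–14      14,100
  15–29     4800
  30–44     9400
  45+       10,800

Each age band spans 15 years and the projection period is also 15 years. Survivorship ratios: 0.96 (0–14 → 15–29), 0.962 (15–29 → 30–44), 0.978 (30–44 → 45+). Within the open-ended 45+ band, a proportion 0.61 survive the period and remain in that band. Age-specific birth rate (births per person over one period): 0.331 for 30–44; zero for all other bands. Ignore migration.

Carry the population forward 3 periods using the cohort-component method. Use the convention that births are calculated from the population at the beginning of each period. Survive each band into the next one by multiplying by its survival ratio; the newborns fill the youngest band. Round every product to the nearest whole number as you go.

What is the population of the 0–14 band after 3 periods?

4310

— Period 1 —
Births: 9400 × 0.331 = 3111
15–29: 14100 × 0.96 = 13536
30–44: 4800 × 0.962 = 4618
45+: 9400 × 0.978 + 10800 × 0.61 = 9193 + 6588 = 15781
Giving 3111 / 13536 / 4618 / 15781.
— Period 2 —
Births: 4618 × 0.331 = 1529
15–29: 3111 × 0.96 = 2987
30–44: 13536 × 0.962 = 13022
45+: 4618 × 0.978 + 15781 × 0.61 = 4516 + 9626 = 14142
Giving 1529 / 2987 / 13022 / 14142.
— Period 3 —
Births: 13022 × 0.331 = 4310
15–29: 1529 × 0.96 = 1468
30–44: 2987 × 0.962 = 2873
45+: 13022 × 0.978 + 14142 × 0.61 = 12736 + 8627 = 21363
Giving 4310 / 1468 / 2873 / 21363.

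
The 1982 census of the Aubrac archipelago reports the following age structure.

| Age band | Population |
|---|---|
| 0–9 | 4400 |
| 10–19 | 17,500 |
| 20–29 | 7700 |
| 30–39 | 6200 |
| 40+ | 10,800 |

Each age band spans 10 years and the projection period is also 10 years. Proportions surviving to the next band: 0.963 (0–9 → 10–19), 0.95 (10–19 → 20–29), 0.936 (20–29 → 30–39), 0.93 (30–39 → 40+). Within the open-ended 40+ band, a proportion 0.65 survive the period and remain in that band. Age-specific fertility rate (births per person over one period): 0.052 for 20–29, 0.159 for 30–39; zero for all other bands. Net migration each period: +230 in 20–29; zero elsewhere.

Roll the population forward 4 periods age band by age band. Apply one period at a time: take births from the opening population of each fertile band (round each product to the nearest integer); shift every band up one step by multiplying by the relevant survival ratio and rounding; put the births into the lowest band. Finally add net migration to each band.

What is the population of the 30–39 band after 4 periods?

1402

Let group 1 be 0–9 through group 5 = 40+.
Period 1:
Births: 7700 × 0.052 = 400 ; 6200 × 0.159 = 986 — total 1386
Group 2: 4400 × 0.963 = 4237
Group 3: 17500 × 0.95 = 16625
Group 4: 7700 × 0.936 = 7207
Group 5: 6200 × 0.93 + 10800 × 0.65 = 5766 + 7020 = 12786
Net migration: Group 3 + 230 → 16855
End of period: [1386, 4237, 16855, 7207, 12786]
Period 2:
Births: 16855 × 0.052 = 876 ; 7207 × 0.159 = 1146 — total 2022
Group 2: 1386 × 0.963 = 1335
Group 3: 4237 × 0.95 = 4025
Group 4: 16855 × 0.936 = 15776
Group 5: 7207 × 0.93 + 12786 × 0.65 = 6703 + 8311 = 15014
Net migration: Group 3 + 230 → 4255
End of period: [2022, 1335, 4255, 15776, 15014]
Period 3:
Births: 4255 × 0.052 = 221 ; 15776 × 0.159 = 2508 — total 2729
Group 2: 2022 × 0.963 = 1947
Group 3: 1335 × 0.95 = 1268
Group 4: 4255 × 0.936 = 3983
Group 5: 15776 × 0.93 + 15014 × 0.65 = 14672 + 9759 = 24431
Net migration: Group 3 + 230 → 1498
End of period: [2729, 1947, 1498, 3983, 24431]
Period 4:
Births: 1498 × 0.052 = 78 ; 3983 × 0.159 = 633 — total 711
Group 2: 2729 × 0.963 = 2628
Group 3: 1947 × 0.95 = 1850
Group 4: 1498 × 0.936 = 1402
Group 5: 3983 × 0.93 + 24431 × 0.65 = 3704 + 15880 = 19584
Net migration: Group 3 + 230 → 2080
End of period: [711, 2628, 2080, 1402, 19584]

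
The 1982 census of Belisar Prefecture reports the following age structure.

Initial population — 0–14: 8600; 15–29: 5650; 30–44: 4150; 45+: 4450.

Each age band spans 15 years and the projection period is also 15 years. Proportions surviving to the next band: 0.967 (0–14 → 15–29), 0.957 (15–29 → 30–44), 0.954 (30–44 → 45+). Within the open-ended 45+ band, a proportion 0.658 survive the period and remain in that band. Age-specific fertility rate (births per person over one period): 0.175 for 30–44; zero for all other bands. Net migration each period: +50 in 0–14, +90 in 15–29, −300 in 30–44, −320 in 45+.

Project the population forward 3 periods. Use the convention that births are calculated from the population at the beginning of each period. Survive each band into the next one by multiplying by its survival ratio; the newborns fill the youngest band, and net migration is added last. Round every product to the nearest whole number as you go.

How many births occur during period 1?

726

Numbering the groups 1..4 from youngest to oldest:
After projecting period 1:
Births: 4150 × 0.175 = 726
Group 2: 8600 × 0.967 = 8316
Group 3: 5650 × 0.957 = 5407
Group 4: 4150 × 0.954 + 4450 × 0.658 = 3959 + 2928 = 6887
Net migration: Group 1 + 50 → 776; Group 2 + 90 → 8406; Group 3 − 300 → 5107; Group 4 − 320 → 6567
Population now: 0–14=776, 15–29=8406, 30–44=5107, 45+=6567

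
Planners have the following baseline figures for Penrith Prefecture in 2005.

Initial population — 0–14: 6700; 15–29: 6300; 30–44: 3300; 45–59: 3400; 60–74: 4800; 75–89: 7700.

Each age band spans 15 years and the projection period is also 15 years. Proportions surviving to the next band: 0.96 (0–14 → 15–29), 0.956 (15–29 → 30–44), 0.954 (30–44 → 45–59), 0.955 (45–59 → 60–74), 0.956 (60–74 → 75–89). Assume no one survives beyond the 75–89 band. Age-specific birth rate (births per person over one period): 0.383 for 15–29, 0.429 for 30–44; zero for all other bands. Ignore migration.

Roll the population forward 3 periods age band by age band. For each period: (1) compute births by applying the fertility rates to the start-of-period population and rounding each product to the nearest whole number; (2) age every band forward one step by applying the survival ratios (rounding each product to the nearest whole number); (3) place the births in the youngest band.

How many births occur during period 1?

3829

[period 1]
Births: 6300 × 0.383 = 2413, 3300 × 0.429 = 1416 ⇒ total 3829
15–29: 6700 × 0.96 = 6432
30–44: 6300 × 0.956 = 6023
45–59: 3300 × 0.954 = 3148
60–74: 3400 × 0.955 = 3247
75–89: 4800 × 0.956 = 4589
→ [3829, 6432, 6023, 3148, 3247, 4589]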